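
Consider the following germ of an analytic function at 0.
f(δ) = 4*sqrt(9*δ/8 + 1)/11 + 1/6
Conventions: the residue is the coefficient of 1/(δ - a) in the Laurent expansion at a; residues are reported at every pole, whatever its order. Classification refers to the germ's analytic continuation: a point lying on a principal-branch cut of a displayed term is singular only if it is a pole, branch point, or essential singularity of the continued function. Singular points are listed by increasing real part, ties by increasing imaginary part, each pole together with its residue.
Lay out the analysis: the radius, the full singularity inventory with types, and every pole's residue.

Radius of convergence at 0: 8/9.
At -8/9: an algebraic (square-root) branch point.

Branch term (4/11)*sqrt(1 - δ/(-8/9)): its argument vanishes at δ = -8/9, a square-root branch point, modulus 8/9.
The radius of convergence is the smallest modulus among the singular points: 8/9.


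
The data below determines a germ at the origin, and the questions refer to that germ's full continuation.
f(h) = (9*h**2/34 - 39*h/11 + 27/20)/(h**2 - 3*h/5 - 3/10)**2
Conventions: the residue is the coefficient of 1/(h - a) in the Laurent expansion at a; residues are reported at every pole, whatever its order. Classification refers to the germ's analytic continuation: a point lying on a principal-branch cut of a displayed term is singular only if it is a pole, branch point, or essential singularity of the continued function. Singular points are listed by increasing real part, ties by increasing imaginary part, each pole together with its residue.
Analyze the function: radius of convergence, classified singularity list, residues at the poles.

Denominator factor (h**2 - 3*h/5 - 3/10)^2: discriminant 39/25, real irrational roots 3/10 + (1/10)*sqrt(39) and 3/10 - (1/10)*sqrt(39); poles of order 2, moduli 3/10 + (1/10)*sqrt(39) and -3/10 + (1/10)*sqrt(39).
The radius of convergence is the smallest modulus among the singular points: -3/10 + (1/10)*sqrt(39).
The factor h**2 - 3*h/5 - 3/10 splits as (h - a)(h - a') with a = 3/10 - (1/10)*sqrt(39), a' = 3/10 + (1/10)*sqrt(39). At the order-2 pole a set g(h) = (h - a)^2*f(h) = [9*h**2/34 - 39*h/11 + 27/20] / (h - a')^2.
Order-2 pole: residue = g'(a); g'(3/10 - (1/10)*sqrt(39)) = (1075/31603)*sqrt(39), so the residue is (1075/31603)*sqrt(39).
The factor h**2 - 3*h/5 - 3/10 splits as (h - a)(h - a') with a = 3/10 + (1/10)*sqrt(39), a' = 3/10 - (1/10)*sqrt(39). At the order-2 pole a set g(h) = (h - a)^2*f(h) = [9*h**2/34 - 39*h/11 + 27/20] / (h - a')^2.
Order-2 pole: residue = g'(a); g'(3/10 + (1/10)*sqrt(39)) = -(1075/31603)*sqrt(39), so the residue is -(1075/31603)*sqrt(39).
List the singular points by increasing real part (a conjugate pair: the negative imaginary part first).

Radius of convergence at 0: -3/10 + (1/10)*sqrt(39).
At 3/10 - (1/10)*sqrt(39): a pole of order 2; residue (1075/31603)*sqrt(39).
At 3/10 + (1/10)*sqrt(39): a pole of order 2; residue -(1075/31603)*sqrt(39).


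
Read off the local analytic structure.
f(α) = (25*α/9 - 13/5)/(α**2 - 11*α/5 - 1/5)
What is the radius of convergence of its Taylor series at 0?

The radius of convergence is -11/10 + (1/10)*sqrt(141).

Denominator factor (α**2 - 11*α/5 - 1/5): discriminant 141/25, real irrational roots 11/10 + (1/10)*sqrt(141) and 11/10 - (1/10)*sqrt(141); poles of order 1, moduli 11/10 + (1/10)*sqrt(141) and -11/10 + (1/10)*sqrt(141).
The radius of convergence is the smallest modulus among the singular points: -11/10 + (1/10)*sqrt(141).


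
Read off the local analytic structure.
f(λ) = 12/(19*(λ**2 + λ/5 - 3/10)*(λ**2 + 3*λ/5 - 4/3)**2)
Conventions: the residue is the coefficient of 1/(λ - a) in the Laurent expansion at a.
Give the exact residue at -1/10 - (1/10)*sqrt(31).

The factor λ**2 + λ/5 - 3/10 splits as (λ - a)(λ - a') with a = -1/10 - (1/10)*sqrt(31), a' = -1/10 + (1/10)*sqrt(31). At the order-1 pole a set g(λ) = (λ - a)*f(λ) = [12/(19*(λ**2 + 3*λ/5 - 4/3)**2)] / (λ - a').
Simple pole: residue = g(a) at a = -1/10 - (1/10)*sqrt(31), which is 104328000/467618899 - (76842000/762957151)*sqrt(31).

The residue is 104328000/467618899 - (76842000/762957151)*sqrt(31).


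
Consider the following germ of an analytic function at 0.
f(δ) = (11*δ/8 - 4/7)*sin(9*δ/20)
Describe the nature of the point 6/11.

There is no denominator, hence no pole anywhere.
The factor sin(9*δ/20) is entire.
So the germ continues analytically to 6/11.

The point is a regular point.


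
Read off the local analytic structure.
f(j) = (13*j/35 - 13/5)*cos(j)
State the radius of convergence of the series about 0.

The radius of convergence is infinite.

The factor cos(j) is entire and contributes no finite singular point.
The polynomial part has no poles.
No finite singular points: the Taylor series at 0 converges everywhere.


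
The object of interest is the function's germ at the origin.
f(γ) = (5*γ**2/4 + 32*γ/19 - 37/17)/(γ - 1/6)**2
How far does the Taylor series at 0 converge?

Denominator factor (γ - 1/6)^2: pole of order 2 at 1/6, modulus 1/6.
The radius of convergence is the smallest modulus among the singular points: 1/6.

The radius of convergence is 1/6.


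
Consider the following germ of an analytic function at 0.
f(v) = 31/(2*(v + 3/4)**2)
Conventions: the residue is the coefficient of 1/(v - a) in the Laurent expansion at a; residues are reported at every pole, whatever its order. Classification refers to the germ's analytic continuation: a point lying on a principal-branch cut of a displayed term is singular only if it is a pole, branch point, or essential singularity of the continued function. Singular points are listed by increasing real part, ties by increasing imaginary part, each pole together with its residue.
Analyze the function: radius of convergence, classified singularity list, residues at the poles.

Denominator factor (v + 3/4)^2: pole of order 2 at -3/4, modulus 3/4.
The radius of convergence is the smallest modulus among the singular points: 3/4.
At the order-2 pole -3/4 set g(v) = (v - (-3/4))^2*f(v) = 31/2.
Order-2 pole: residue = g'(a); g'(-3/4) = 0, so the residue is 0.

Radius of convergence at 0: 3/4.
At -3/4: a pole of order 2; residue 0.


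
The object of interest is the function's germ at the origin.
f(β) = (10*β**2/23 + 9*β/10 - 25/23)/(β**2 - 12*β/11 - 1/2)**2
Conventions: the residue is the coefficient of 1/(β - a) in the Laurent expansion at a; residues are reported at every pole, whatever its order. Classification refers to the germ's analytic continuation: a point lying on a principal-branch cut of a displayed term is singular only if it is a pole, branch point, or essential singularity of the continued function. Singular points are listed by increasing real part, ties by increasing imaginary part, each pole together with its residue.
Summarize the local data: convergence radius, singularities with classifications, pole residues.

Radius of convergence at 0: -6/11 + (1/22)*sqrt(386).
At 6/11 - (1/22)*sqrt(386): a pole of order 2; residue -(124509/8567270)*sqrt(386).
At 6/11 + (1/22)*sqrt(386): a pole of order 2; residue (124509/8567270)*sqrt(386).

Denominator factor (β**2 - 12*β/11 - 1/2)^2: discriminant 386/121, real irrational roots 6/11 + (1/22)*sqrt(386) and 6/11 - (1/22)*sqrt(386); poles of order 2, moduli 6/11 + (1/22)*sqrt(386) and -6/11 + (1/22)*sqrt(386).
The radius of convergence is the smallest modulus among the singular points: -6/11 + (1/22)*sqrt(386).
The factor β**2 - 12*β/11 - 1/2 splits as (β - a)(β - a') with a = 6/11 - (1/22)*sqrt(386), a' = 6/11 + (1/22)*sqrt(386). At the order-2 pole a set g(β) = (β - a)^2*f(β) = [10*β**2/23 + 9*β/10 - 25/23] / (β - a')^2.
Order-2 pole: residue = g'(a); g'(6/11 - (1/22)*sqrt(386)) = -(124509/8567270)*sqrt(386), so the residue is -(124509/8567270)*sqrt(386).
The factor β**2 - 12*β/11 - 1/2 splits as (β - a)(β - a') with a = 6/11 + (1/22)*sqrt(386), a' = 6/11 - (1/22)*sqrt(386). At the order-2 pole a set g(β) = (β - a)^2*f(β) = [10*β**2/23 + 9*β/10 - 25/23] / (β - a')^2.
Order-2 pole: residue = g'(a); g'(6/11 + (1/22)*sqrt(386)) = (124509/8567270)*sqrt(386), so the residue is (124509/8567270)*sqrt(386).
List the singular points by increasing real part (a conjugate pair: the negative imaginary part first).


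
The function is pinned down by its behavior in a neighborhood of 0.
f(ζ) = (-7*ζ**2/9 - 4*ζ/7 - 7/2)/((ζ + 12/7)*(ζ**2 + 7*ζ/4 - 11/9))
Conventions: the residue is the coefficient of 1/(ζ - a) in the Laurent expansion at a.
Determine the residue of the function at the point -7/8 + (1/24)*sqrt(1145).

The factor ζ**2 + 7*ζ/4 - 11/9 splits as (ζ - a)(ζ - a') with a = -7/8 + (1/24)*sqrt(1145), a' = -7/8 - (1/24)*sqrt(1145). At the order-1 pole a set g(ζ) = (ζ - a)*f(ζ) = [(-7*ζ**2/9 - 4*ζ/7 - 7/2)/(ζ + 12/7)] / (ζ - a').
Simple pole: residue = g(a) at a = -7/8 + (1/24)*sqrt(1145), which is -46075/20376 + (373723/7776840)*sqrt(1145).

The residue is -46075/20376 + (373723/7776840)*sqrt(1145).


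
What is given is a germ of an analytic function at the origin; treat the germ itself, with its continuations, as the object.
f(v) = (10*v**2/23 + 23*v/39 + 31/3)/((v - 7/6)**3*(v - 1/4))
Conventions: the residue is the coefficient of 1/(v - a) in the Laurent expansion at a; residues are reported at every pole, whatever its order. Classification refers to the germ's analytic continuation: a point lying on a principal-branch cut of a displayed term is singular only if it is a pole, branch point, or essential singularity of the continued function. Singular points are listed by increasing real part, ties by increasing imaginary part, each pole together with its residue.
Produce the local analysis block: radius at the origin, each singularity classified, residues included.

Denominator factor (v - 1/4): pole of order 1 at 1/4, modulus 1/4.
Denominator factor (v - 7/6)^3: pole of order 3 at 7/6, modulus 7/6.
The radius of convergence is the smallest modulus among the singular points: 1/4.
At the order-1 pole 1/4 set g(v) = (v - (1/4))*f(v) = (10*v**2/23 + 23*v/39 + 31/3)/(v - 7/6)**3.
Simple pole: residue = g(a) at a = 1/4, which is -493560/36179.
At the order-3 pole 7/6 set g(v) = (v - (7/6))^3*f(v) = (10*v**2/23 + 23*v/39 + 31/3)/(v - 1/4).
Order-3 pole: residue = g''(a)/2; g''(7/6) = 987120/36179, so the residue is 493560/36179.
List the singular points by increasing real part (a conjugate pair: the negative imaginary part first).

Radius of convergence at 0: 1/4.
At 1/4: a pole of order 1; residue -493560/36179.
At 7/6: a pole of order 3; residue 493560/36179.


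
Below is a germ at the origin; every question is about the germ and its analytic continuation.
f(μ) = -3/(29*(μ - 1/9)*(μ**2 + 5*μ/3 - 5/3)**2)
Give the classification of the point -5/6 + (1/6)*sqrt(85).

The point is a pole of order 2.

The denominator factor μ**2 + 5*μ/3 - 5/3 vanishes at -5/6 + (1/6)*sqrt(85) and appears to the power 2; the numerator there equals -3/29, nonzero, and no other factor vanishes.
Hence a pole whose order is the multiplicity, 2.


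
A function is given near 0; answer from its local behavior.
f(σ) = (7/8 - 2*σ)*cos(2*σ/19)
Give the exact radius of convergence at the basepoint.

The factor cos(2*σ/19) is entire and contributes no finite singular point.
The polynomial part has no poles.
No finite singular points: the Taylor series at 0 converges everywhere.

The radius of convergence is infinite.


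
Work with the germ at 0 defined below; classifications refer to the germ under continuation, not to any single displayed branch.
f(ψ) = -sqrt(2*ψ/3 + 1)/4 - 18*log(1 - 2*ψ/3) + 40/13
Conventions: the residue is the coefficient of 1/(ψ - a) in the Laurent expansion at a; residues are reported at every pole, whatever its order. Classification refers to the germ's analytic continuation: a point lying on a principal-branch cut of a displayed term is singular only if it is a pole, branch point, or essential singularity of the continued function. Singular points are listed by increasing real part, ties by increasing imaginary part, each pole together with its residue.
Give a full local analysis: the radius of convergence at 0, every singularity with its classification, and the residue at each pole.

Branch term (-18)*log(1 - ψ/(3/2)): its argument vanishes at ψ = 3/2, a logarithmic branch point, modulus 3/2.
Branch term (-1/4)*sqrt(1 - ψ/(-3/2)): its argument vanishes at ψ = -3/2, a square-root branch point, modulus 3/2.
The radius of convergence is the smallest modulus among the singular points: 3/2.
List the singular points by increasing real part (a conjugate pair: the negative imaginary part first).

Radius of convergence at 0: 3/2.
At -3/2: an algebraic (square-root) branch point.
At 3/2: a logarithmic branch point.


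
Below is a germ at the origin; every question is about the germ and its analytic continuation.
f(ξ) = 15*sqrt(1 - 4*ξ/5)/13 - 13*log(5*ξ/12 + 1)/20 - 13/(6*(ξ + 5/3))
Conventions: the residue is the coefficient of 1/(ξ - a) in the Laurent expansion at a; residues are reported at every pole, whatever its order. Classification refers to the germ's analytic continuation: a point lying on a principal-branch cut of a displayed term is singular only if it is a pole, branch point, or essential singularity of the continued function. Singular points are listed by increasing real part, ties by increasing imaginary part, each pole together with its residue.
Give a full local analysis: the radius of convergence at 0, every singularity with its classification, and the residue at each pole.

Denominator factor (ξ + 5/3): pole of order 1 at -5/3, modulus 5/3.
Branch term (15/13)*sqrt(1 - ξ/(5/4)): its argument vanishes at ξ = 5/4, a square-root branch point, modulus 5/4.
Branch term (-13/20)*log(1 - ξ/(-12/5)): its argument vanishes at ξ = -12/5, a logarithmic branch point, modulus 12/5.
The radius of convergence is the smallest modulus among the singular points: 5/4.
The branch terms are analytic at -5/3 and contribute nothing to the residue; only the rational part matters.
At the order-1 pole -5/3 set g(ξ) = (ξ - (-5/3))*(rational part) = -13/6.
Simple pole: residue = g(a) at a = -5/3, which is -13/6.
List the singular points by increasing real part (a conjugate pair: the negative imaginary part first).

Radius of convergence at 0: 5/4.
At -12/5: a logarithmic branch point.
At -5/3: a pole of order 1; residue -13/6.
At 5/4: an algebraic (square-root) branch point.


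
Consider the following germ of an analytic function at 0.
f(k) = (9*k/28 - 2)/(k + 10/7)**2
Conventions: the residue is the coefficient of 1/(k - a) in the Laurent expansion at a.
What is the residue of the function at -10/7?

The residue is 9/28.

At the order-2 pole -10/7 set g(k) = (k - (-10/7))^2*f(k) = 9*k/28 - 2.
Order-2 pole: residue = g'(a); g'(-10/7) = 9/28, so the residue is 9/28.


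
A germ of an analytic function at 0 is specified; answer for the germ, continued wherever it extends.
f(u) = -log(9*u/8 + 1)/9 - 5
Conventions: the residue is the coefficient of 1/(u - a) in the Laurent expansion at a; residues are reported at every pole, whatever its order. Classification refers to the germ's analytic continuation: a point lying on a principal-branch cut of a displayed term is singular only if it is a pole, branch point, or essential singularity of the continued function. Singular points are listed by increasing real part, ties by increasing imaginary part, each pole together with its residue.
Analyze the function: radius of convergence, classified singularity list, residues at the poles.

Radius of convergence at 0: 8/9.
At -8/9: a logarithmic branch point.

Branch term (-1/9)*log(1 - u/(-8/9)): its argument vanishes at u = -8/9, a logarithmic branch point, modulus 8/9.
The radius of convergence is the smallest modulus among the singular points: 8/9.


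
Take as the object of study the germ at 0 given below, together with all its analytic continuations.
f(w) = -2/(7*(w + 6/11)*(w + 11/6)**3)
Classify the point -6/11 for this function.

The denominator factor w + 6/11 vanishes at -6/11 and appears to the power 1; the numerator there equals -2/7, nonzero, and no other factor vanishes.
Hence a pole whose order is the multiplicity, 1.

The point is a pole of order 1.


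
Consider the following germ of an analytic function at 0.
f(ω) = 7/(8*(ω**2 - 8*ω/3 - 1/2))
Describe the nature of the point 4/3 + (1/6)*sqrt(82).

The point is a pole of order 1.

The denominator factor ω**2 - 8*ω/3 - 1/2 vanishes at 4/3 + (1/6)*sqrt(82) and appears to the power 1; the numerator there equals 7/8, nonzero, and no other factor vanishes.
Hence a pole whose order is the multiplicity, 1.


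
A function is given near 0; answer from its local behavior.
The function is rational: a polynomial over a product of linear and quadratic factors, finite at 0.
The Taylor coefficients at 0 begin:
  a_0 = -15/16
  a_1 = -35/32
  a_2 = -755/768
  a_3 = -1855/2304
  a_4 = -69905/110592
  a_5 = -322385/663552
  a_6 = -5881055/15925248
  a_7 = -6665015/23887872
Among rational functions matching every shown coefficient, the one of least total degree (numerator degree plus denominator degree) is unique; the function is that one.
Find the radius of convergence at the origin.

No rational of total degree below 2 reproduces all 8 coefficients; solving the [0/2] Pade equations on them gives f(χ) = -3/((χ - 12/5)*(χ - 4/3)), whose expansion matches every shown term.
Denominator factor (χ - 12/5): pole of order 1 at 12/5, modulus 12/5.
Denominator factor (χ - 4/3): pole of order 1 at 4/3, modulus 4/3.
The radius of convergence is the smallest modulus among the singular points: 4/3.

The radius of convergence is 4/3.


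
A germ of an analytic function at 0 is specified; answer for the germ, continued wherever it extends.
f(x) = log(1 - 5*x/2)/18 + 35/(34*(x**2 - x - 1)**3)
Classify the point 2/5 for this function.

The point is a logarithmic branch point.

The term (1/18)*log(1 - x/(2/5)) has argument 1 - 2/5/(2/5) = 0 at 2/5: a logarithmic (infinitely-sheeted) branch point; the remaining terms are analytic or single-valued there.


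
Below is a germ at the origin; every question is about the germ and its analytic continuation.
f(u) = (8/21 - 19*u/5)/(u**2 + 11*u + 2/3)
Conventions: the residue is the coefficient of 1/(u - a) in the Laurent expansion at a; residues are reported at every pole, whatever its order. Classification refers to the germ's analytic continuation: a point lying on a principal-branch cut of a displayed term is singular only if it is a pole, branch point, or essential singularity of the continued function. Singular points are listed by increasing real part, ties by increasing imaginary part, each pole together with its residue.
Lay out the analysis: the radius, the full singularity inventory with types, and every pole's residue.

Radius of convergence at 0: 11/2 - (1/6)*sqrt(1065).
At -11/2 - (1/6)*sqrt(1065): a pole of order 1; residue -19/10 - (4469/74550)*sqrt(1065).
At -11/2 + (1/6)*sqrt(1065): a pole of order 1; residue -19/10 + (4469/74550)*sqrt(1065).

Denominator factor (u**2 + 11*u + 2/3): discriminant 355/3, real irrational roots -11/2 + (1/6)*sqrt(1065) and -11/2 - (1/6)*sqrt(1065); poles of order 1, moduli 11/2 - (1/6)*sqrt(1065) and 11/2 + (1/6)*sqrt(1065).
The radius of convergence is the smallest modulus among the singular points: 11/2 - (1/6)*sqrt(1065).
The factor u**2 + 11*u + 2/3 splits as (u - a)(u - a') with a = -11/2 - (1/6)*sqrt(1065), a' = -11/2 + (1/6)*sqrt(1065). At the order-1 pole a set g(u) = (u - a)*f(u) = [8/21 - 19*u/5] / (u - a').
Simple pole: residue = g(a) at a = -11/2 - (1/6)*sqrt(1065), which is -19/10 - (4469/74550)*sqrt(1065).
The factor u**2 + 11*u + 2/3 splits as (u - a)(u - a') with a = -11/2 + (1/6)*sqrt(1065), a' = -11/2 - (1/6)*sqrt(1065). At the order-1 pole a set g(u) = (u - a)*f(u) = [8/21 - 19*u/5] / (u - a').
Simple pole: residue = g(a) at a = -11/2 + (1/6)*sqrt(1065), which is -19/10 + (4469/74550)*sqrt(1065).
List the singular points by increasing real part (a conjugate pair: the negative imaginary part first).


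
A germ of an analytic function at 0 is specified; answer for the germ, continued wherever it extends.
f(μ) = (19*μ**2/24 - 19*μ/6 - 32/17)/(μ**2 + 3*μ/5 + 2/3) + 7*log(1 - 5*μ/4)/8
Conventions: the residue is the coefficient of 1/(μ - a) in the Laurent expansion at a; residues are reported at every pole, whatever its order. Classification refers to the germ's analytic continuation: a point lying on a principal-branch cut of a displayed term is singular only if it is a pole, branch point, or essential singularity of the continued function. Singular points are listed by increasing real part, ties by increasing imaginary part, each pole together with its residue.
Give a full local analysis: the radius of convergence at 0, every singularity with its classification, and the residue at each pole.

Radius of convergence at 0: 4/5.
At (-3/10) - ((1/30)*sqrt(519))*i: a pole of order 1; residue (-437/240) - ((80639/2117520)*sqrt(519))*i.
At (-3/10) + ((1/30)*sqrt(519))*i: a pole of order 1; residue (-437/240) + ((80639/2117520)*sqrt(519))*i.
At 4/5: a logarithmic branch point.

Denominator factor (μ**2 + 3*μ/5 + 2/3): discriminant -173/75, complex-conjugate roots (-3/10) + ((1/30)*sqrt(519))*i and (-3/10) - ((1/30)*sqrt(519))*i; poles of order 1, moduli (1/3)*sqrt(6) and (1/3)*sqrt(6).
Branch term (7/8)*log(1 - μ/(4/5)): its argument vanishes at μ = 4/5, a logarithmic branch point, modulus 4/5.
The radius of convergence is the smallest modulus among the singular points: 4/5.
The branch term is analytic at (-3/10) - ((1/30)*sqrt(519))*i and contributes nothing to the residue; only the rational part matters.
The factor μ**2 + 3*μ/5 + 2/3 splits as (μ - a)(μ - a') with a = (-3/10) - ((1/30)*sqrt(519))*i, a' = (-3/10) + ((1/30)*sqrt(519))*i. At the order-1 pole a set g(μ) = (μ - a)*(rational part) = [19*μ**2/24 - 19*μ/6 - 32/17] / (μ - a').
Simple pole: residue = g(a) at a = (-3/10) - ((1/30)*sqrt(519))*i, which is (-437/240) - ((80639/2117520)*sqrt(519))*i.
The branch term is analytic at (-3/10) + ((1/30)*sqrt(519))*i and contributes nothing to the residue; only the rational part matters.
The factor μ**2 + 3*μ/5 + 2/3 splits as (μ - a)(μ - a') with a = (-3/10) + ((1/30)*sqrt(519))*i, a' = (-3/10) - ((1/30)*sqrt(519))*i. At the order-1 pole a set g(μ) = (μ - a)*(rational part) = [19*μ**2/24 - 19*μ/6 - 32/17] / (μ - a').
Simple pole: residue = g(a) at a = (-3/10) + ((1/30)*sqrt(519))*i, which is (-437/240) + ((80639/2117520)*sqrt(519))*i.
List the singular points by increasing real part (a conjugate pair: the negative imaginary part first).


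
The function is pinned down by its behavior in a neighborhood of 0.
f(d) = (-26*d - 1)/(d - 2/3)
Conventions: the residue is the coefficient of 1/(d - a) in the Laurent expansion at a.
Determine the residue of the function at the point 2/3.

At the order-1 pole 2/3 set g(d) = (d - (2/3))*f(d) = -26*d - 1.
Simple pole: residue = g(a) at a = 2/3, which is -55/3.

The residue is -55/3.


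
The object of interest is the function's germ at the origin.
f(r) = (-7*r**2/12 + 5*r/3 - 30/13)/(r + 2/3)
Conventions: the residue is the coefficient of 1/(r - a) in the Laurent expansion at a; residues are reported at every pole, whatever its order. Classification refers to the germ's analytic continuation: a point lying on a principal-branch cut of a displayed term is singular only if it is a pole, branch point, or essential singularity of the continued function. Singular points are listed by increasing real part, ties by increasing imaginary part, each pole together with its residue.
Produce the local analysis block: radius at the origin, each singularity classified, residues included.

Denominator factor (r + 2/3): pole of order 1 at -2/3, modulus 2/3.
The radius of convergence is the smallest modulus among the singular points: 2/3.
At the order-1 pole -2/3 set g(r) = (r - (-2/3))*f(r) = -7*r**2/12 + 5*r/3 - 30/13.
Simple pole: residue = g(a) at a = -2/3, which is -1291/351.

Radius of convergence at 0: 2/3.
At -2/3: a pole of order 1; residue -1291/351.


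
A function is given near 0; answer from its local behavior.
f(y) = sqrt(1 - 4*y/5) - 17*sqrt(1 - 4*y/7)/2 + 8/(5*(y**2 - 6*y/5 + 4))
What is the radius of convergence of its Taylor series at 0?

Denominator factor (y**2 - 6*y/5 + 4): discriminant -364/25, complex-conjugate roots (3/5) + ((1/5)*sqrt(91))*i and (3/5) - ((1/5)*sqrt(91))*i; poles of order 1, moduli 2 and 2.
Branch term (-17/2)*sqrt(1 - y/(7/4)): its argument vanishes at y = 7/4, a square-root branch point, modulus 7/4.
Branch term (1)*sqrt(1 - y/(5/4)): its argument vanishes at y = 5/4, a square-root branch point, modulus 5/4.
The radius of convergence is the smallest modulus among the singular points: 5/4.

The radius of convergence is 5/4.


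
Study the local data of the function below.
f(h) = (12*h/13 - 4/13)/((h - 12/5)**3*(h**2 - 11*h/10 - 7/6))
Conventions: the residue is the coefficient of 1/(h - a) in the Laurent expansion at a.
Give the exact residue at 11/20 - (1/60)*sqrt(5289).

The factor h**2 - 11*h/10 - 7/6 splits as (h - a)(h - a') with a = 11/20 - (1/60)*sqrt(5289), a' = 11/20 + (1/60)*sqrt(5289). At the order-1 pole a set g(h) = (h - a)*f(h) = [(12*h/13 - 4/13)/(h - 12/5)**3] / (h - a').
Simple pole: residue = g(a) at a = 11/20 - (1/60)*sqrt(5289), which is -344826000/326998841 + (8254566000/576498956683)*sqrt(5289).

The residue is -344826000/326998841 + (8254566000/576498956683)*sqrt(5289).


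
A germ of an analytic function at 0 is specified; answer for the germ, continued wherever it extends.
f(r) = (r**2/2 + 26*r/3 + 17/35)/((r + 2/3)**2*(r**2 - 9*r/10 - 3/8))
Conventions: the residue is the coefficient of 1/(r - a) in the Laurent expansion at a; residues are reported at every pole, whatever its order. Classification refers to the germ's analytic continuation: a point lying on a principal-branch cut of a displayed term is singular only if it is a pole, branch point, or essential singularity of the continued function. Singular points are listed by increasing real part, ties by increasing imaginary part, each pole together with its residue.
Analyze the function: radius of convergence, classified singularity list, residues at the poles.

Radius of convergence at 0: -9/20 + (1/20)*sqrt(231).
At -2/3: a pole of order 2; residue -5413344/406567.
At 9/20 - (1/20)*sqrt(231): a pole of order 1; residue 2706672/406567 + (9208671/31305659)*sqrt(231).
At 9/20 + (1/20)*sqrt(231): a pole of order 1; residue 2706672/406567 - (9208671/31305659)*sqrt(231).

Denominator factor (r**2 - 9*r/10 - 3/8): discriminant 231/100, real irrational roots 9/20 + (1/20)*sqrt(231) and 9/20 - (1/20)*sqrt(231); poles of order 1, moduli 9/20 + (1/20)*sqrt(231) and -9/20 + (1/20)*sqrt(231).
Denominator factor (r + 2/3)^2: pole of order 2 at -2/3, modulus 2/3.
The radius of convergence is the smallest modulus among the singular points: -9/20 + (1/20)*sqrt(231).
At the order-2 pole -2/3 set g(r) = (r - (-2/3))^2*f(r) = (r**2/2 + 26*r/3 + 17/35)/(r**2 - 9*r/10 - 3/8).
Order-2 pole: residue = g'(a); g'(-2/3) = -5413344/406567, so the residue is -5413344/406567.
The factor r**2 - 9*r/10 - 3/8 splits as (r - a)(r - a') with a = 9/20 - (1/20)*sqrt(231), a' = 9/20 + (1/20)*sqrt(231). At the order-1 pole a set g(r) = (r - a)*f(r) = [(r**2/2 + 26*r/3 + 17/35)/(r + 2/3)**2] / (r - a').
Simple pole: residue = g(a) at a = 9/20 - (1/20)*sqrt(231), which is 2706672/406567 + (9208671/31305659)*sqrt(231).
The factor r**2 - 9*r/10 - 3/8 splits as (r - a)(r - a') with a = 9/20 + (1/20)*sqrt(231), a' = 9/20 - (1/20)*sqrt(231). At the order-1 pole a set g(r) = (r - a)*f(r) = [(r**2/2 + 26*r/3 + 17/35)/(r + 2/3)**2] / (r - a').
Simple pole: residue = g(a) at a = 9/20 + (1/20)*sqrt(231), which is 2706672/406567 - (9208671/31305659)*sqrt(231).
List the singular points by increasing real part (a conjugate pair: the negative imaginary part first).


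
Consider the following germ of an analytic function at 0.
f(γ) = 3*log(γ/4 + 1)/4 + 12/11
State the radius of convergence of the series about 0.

The radius of convergence is 4.

Branch term (3/4)*log(1 - γ/(-4)): its argument vanishes at γ = -4, a logarithmic branch point, modulus 4.
The radius of convergence is the smallest modulus among the singular points: 4.


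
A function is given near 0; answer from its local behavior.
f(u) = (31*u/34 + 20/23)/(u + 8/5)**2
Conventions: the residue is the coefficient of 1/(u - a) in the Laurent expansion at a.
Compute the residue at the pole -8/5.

At the order-2 pole -8/5 set g(u) = (u - (-8/5))^2*f(u) = 31*u/34 + 20/23.
Order-2 pole: residue = g'(a); g'(-8/5) = 31/34, so the residue is 31/34.

The residue is 31/34.


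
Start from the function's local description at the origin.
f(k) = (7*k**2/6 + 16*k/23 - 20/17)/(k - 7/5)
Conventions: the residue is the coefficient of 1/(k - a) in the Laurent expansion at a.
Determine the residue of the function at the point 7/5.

At the order-1 pole 7/5 set g(k) = (k - (7/5))*f(k) = 7*k**2/6 + 16*k/23 - 20/17.
Simple pole: residue = g(a) at a = 7/5, which is 122233/58650.

The residue is 122233/58650.


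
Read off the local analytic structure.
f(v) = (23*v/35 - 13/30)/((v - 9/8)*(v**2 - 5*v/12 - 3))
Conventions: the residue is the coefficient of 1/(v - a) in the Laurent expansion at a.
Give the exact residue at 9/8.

At the order-1 pole 9/8 set g(v) = (v - (9/8))*f(v) = (23*v/35 - 13/30)/(v**2 - 5*v/12 - 3).
Simple pole: residue = g(a) at a = 9/8, which is -2056/14805.

The residue is -2056/14805.


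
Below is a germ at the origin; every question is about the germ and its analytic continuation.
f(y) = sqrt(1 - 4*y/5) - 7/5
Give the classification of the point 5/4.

The point is an algebraic (square-root) branch point.

The term (1)*sqrt(1 - y/(5/4)) has argument 1 - 5/4/(5/4) = 0 at 5/4: a square-root (algebraic, two-sheeted) branch point; the remaining terms are analytic or single-valued there.


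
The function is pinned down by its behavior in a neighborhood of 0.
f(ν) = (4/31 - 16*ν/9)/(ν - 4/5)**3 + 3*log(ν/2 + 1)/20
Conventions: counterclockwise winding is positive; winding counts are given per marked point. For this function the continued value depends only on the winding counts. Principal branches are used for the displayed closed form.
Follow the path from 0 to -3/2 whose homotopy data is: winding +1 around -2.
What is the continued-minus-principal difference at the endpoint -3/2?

Continued minus principal equals (3/10)*pi*i.

The rational part is single-valued and drops out of the difference; each branch term changes only by its own monodromy.
(3/20)*log(1 - ν/(-2)): each positive loop around -2 adds 2*pi*i to the log, so winding +1 contributes (3/20)*(1)*2*pi*i = (3/10)*pi*i.
Summing the contributions at ν = -3/2 gives (3/10)*pi*i.


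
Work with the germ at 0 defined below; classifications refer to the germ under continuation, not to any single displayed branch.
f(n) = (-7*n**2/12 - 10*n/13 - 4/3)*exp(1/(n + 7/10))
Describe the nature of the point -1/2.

There is no denominator, hence no pole anywhere.
The essential point of exp(1/(n - (-7/10))) is -7/10, not -1/2.
So the germ continues analytically to -1/2.

The point is a regular point.


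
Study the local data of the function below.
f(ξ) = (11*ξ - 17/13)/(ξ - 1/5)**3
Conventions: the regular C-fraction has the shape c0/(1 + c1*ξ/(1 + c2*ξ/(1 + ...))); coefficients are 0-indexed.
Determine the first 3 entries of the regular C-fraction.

The regular C-fraction coefficients are [2125/13, -112/17, 5659/1904].

Taylor coefficients (expand at 0): a_0 = 2125/13, a_1 = 14000/13, a_2 = 50625/13.
c0 = a_0 = 2125/13. Peel one level at a time: if S = 1 + c*ξ/S' with S'(0) = 1, then c is the ξ-coefficient of S and S' = c*ξ/(S - 1).
S_1 = c0/f = 1 + (-112/17)*ξ + (5659/289)*ξ^2 + ...; c1 = -112/17.
S_2 = c1*ξ/(S_1 - 1) = 1 + (5659/1904)*ξ + ...; c2 = 5659/1904.


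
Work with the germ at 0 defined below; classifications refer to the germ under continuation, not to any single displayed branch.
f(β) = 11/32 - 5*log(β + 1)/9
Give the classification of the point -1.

The term (-5/9)*log(1 - β/(-1)) has argument 1 - -1/(-1) = 0 at -1: a logarithmic (infinitely-sheeted) branch point; the remaining terms are analytic or single-valued there.

The point is a logarithmic branch point.


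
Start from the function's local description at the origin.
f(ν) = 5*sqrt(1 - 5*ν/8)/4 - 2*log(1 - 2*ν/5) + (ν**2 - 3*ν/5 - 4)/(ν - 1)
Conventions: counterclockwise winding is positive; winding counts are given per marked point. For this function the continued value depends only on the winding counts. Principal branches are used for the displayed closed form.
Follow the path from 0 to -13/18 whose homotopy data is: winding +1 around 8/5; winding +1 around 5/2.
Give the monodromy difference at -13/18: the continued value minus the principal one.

The rational part is single-valued and drops out of the difference; each branch term changes only by its own monodromy.
(-2)*log(1 - ν/(5/2)): each positive loop around 5/2 adds 2*pi*i to the log, so winding +1 contributes (-2)*(1)*2*pi*i = -(4)*pi*i.
(5/4)*sqrt(1 - ν/(8/5)): winding +1 is odd, the square root flips sign, contributing -2*(5/4)*sqrt(1 - (-13/18)/(8/5)) = -2*(5/4)*sqrt(209/144) = -(5/24)*sqrt(209).
Summing the contributions at ν = -13/18 gives (-(5/24)*sqrt(209)) - ((4)*pi)*i.

Continued minus principal equals (-(5/24)*sqrt(209)) - ((4)*pi)*i.


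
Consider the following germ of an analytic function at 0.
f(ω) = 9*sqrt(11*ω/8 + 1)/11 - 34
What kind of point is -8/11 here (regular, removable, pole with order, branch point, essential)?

The term (9/11)*sqrt(1 - ω/(-8/11)) has argument 1 - -8/11/(-8/11) = 0 at -8/11: a square-root (algebraic, two-sheeted) branch point; the remaining terms are analytic or single-valued there.

The point is an algebraic (square-root) branch point.


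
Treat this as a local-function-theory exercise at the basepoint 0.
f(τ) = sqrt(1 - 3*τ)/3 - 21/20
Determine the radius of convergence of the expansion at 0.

Branch term (1/3)*sqrt(1 - τ/(1/3)): its argument vanishes at τ = 1/3, a square-root branch point, modulus 1/3.
The radius of convergence is the smallest modulus among the singular points: 1/3.

The radius of convergence is 1/3.


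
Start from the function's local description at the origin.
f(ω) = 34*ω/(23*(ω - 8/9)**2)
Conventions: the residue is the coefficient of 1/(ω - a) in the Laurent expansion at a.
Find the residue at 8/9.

The residue is 34/23.

At the order-2 pole 8/9 set g(ω) = (ω - (8/9))^2*f(ω) = 34*ω/23.
Order-2 pole: residue = g'(a); g'(8/9) = 34/23, so the residue is 34/23.


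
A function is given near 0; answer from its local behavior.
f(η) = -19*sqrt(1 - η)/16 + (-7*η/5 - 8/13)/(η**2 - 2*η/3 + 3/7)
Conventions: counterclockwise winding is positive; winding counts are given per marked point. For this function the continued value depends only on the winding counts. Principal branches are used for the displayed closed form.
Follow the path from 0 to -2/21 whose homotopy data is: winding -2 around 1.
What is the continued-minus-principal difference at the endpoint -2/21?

The rational part is single-valued and drops out of the difference; each branch term changes only by its own monodromy.
(-19/16)*sqrt(1 - η/(1)): winding -2 is even, the square root returns to the same sheet, contribution 0.
Summing the contributions at η = -2/21 gives 0.

Continued minus principal equals 0.


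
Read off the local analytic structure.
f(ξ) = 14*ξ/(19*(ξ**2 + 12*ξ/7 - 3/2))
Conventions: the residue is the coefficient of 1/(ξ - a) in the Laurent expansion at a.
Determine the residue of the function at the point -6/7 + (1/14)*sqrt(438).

The residue is 7/19 - (14/1387)*sqrt(438).

The factor ξ**2 + 12*ξ/7 - 3/2 splits as (ξ - a)(ξ - a') with a = -6/7 + (1/14)*sqrt(438), a' = -6/7 - (1/14)*sqrt(438). At the order-1 pole a set g(ξ) = (ξ - a)*f(ξ) = [14*ξ/19] / (ξ - a').
Simple pole: residue = g(a) at a = -6/7 + (1/14)*sqrt(438), which is 7/19 - (14/1387)*sqrt(438).


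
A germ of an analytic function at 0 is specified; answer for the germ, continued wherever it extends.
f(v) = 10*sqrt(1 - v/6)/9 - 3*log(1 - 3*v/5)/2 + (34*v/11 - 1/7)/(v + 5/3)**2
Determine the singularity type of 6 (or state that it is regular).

The term (10/9)*sqrt(1 - v/(6)) has argument 1 - 6/(6) = 0 at 6: a square-root (algebraic, two-sheeted) branch point; the remaining terms are analytic or single-valued there.

The point is an algebraic (square-root) branch point.


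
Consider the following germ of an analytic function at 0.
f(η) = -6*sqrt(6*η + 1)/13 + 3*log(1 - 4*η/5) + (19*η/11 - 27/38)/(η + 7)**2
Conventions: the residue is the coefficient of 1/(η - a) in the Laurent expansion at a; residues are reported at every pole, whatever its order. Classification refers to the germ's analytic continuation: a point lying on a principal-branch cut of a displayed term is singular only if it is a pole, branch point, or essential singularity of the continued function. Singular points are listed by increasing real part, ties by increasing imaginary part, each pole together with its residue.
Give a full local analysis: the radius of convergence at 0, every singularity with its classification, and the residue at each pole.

Denominator factor (η + 7)^2: pole of order 2 at -7, modulus 7.
Branch term (-6/13)*sqrt(1 - η/(-1/6)): its argument vanishes at η = -1/6, a square-root branch point, modulus 1/6.
Branch term (3)*log(1 - η/(5/4)): its argument vanishes at η = 5/4, a logarithmic branch point, modulus 5/4.
The radius of convergence is the smallest modulus among the singular points: 1/6.
The branch terms are analytic at -7 and contribute nothing to the residue; only the rational part matters.
At the order-2 pole -7 set g(η) = (η - (-7))^2*(rational part) = 19*η/11 - 27/38.
Order-2 pole: residue = g'(a); g'(-7) = 19/11, so the residue is 19/11.
List the singular points by increasing real part (a conjugate pair: the negative imaginary part first).

Radius of convergence at 0: 1/6.
At -7: a pole of order 2; residue 19/11.
At -1/6: an algebraic (square-root) branch point.
At 5/4: a logarithmic branch point.


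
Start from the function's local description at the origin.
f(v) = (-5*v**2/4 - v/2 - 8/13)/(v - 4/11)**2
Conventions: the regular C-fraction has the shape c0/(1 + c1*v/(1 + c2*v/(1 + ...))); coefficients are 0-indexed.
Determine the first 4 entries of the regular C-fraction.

Taylor coefficients (expand at 0): a_0 = -121/26, a_1 = -12221/416, a_2 = -56507/416, a_3 = -3493875/6656.
c0 = a_0 = -121/26. Peel one level at a time: if S = 1 + c*v/S' with S'(0) = 1, then c is the v-coefficient of S and S' = c*v/(S - 1).
S_1 = c0/f = 1 + (-101/16)*v + (2729/256)*v^2 + ...; c1 = -101/16.
S_2 = c1*v/(S_1 - 1) = 1 + (2729/1616)*v + (573049/163216)*v^2 + ...; c2 = 2729/1616.
S_3 = c2*v/(S_2 - 1) = 1 + (-573049/275629)*v + ...; c3 = -573049/275629.

The regular C-fraction coefficients are [-121/26, -101/16, 2729/1616, -573049/275629].


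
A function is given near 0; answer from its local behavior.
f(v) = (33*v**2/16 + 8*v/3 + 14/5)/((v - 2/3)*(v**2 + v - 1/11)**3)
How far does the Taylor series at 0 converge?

Denominator factor (v**2 + v - 1/11)^3: discriminant 15/11, real irrational roots -1/2 + (1/22)*sqrt(165) and -1/2 - (1/22)*sqrt(165); poles of order 3, moduli -1/2 + (1/22)*sqrt(165) and 1/2 + (1/22)*sqrt(165).
Denominator factor (v - 2/3): pole of order 1 at 2/3, modulus 2/3.
The radius of convergence is the smallest modulus among the singular points: -1/2 + (1/22)*sqrt(165).

The radius of convergence is -1/2 + (1/22)*sqrt(165).


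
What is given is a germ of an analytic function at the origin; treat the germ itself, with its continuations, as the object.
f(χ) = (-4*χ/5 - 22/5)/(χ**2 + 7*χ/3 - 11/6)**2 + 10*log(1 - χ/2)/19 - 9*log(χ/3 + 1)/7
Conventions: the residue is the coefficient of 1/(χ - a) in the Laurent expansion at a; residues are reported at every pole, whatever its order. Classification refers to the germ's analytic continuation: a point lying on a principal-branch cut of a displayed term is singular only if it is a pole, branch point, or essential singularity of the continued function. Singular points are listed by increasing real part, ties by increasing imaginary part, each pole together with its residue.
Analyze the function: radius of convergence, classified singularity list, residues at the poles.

Radius of convergence at 0: -7/6 + (1/6)*sqrt(115).
At -3: a logarithmic branch point.
At -7/6 - (1/6)*sqrt(115): a pole of order 2; residue -(936/66125)*sqrt(115).
At -7/6 + (1/6)*sqrt(115): a pole of order 2; residue (936/66125)*sqrt(115).
At 2: a logarithmic branch point.

Denominator factor (χ**2 + 7*χ/3 - 11/6)^2: discriminant 115/9, real irrational roots -7/6 + (1/6)*sqrt(115) and -7/6 - (1/6)*sqrt(115); poles of order 2, moduli -7/6 + (1/6)*sqrt(115) and 7/6 + (1/6)*sqrt(115).
Branch term (10/19)*log(1 - χ/(2)): its argument vanishes at χ = 2, a logarithmic branch point, modulus 2.
Branch term (-9/7)*log(1 - χ/(-3)): its argument vanishes at χ = -3, a logarithmic branch point, modulus 3.
The radius of convergence is the smallest modulus among the singular points: -7/6 + (1/6)*sqrt(115).
The branch terms are analytic at -7/6 - (1/6)*sqrt(115) and contribute nothing to the residue; only the rational part matters.
The factor χ**2 + 7*χ/3 - 11/6 splits as (χ - a)(χ - a') with a = -7/6 - (1/6)*sqrt(115), a' = -7/6 + (1/6)*sqrt(115). At the order-2 pole a set g(χ) = (χ - a)^2*(rational part) = [-4*χ/5 - 22/5] / (χ - a')^2.
Order-2 pole: residue = g'(a); g'(-7/6 - (1/6)*sqrt(115)) = -(936/66125)*sqrt(115), so the residue is -(936/66125)*sqrt(115).
The branch terms are analytic at -7/6 + (1/6)*sqrt(115) and contribute nothing to the residue; only the rational part matters.
The factor χ**2 + 7*χ/3 - 11/6 splits as (χ - a)(χ - a') with a = -7/6 + (1/6)*sqrt(115), a' = -7/6 - (1/6)*sqrt(115). At the order-2 pole a set g(χ) = (χ - a)^2*(rational part) = [-4*χ/5 - 22/5] / (χ - a')^2.
Order-2 pole: residue = g'(a); g'(-7/6 + (1/6)*sqrt(115)) = (936/66125)*sqrt(115), so the residue is (936/66125)*sqrt(115).
List the singular points by increasing real part (a conjugate pair: the negative imaginary part first).
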